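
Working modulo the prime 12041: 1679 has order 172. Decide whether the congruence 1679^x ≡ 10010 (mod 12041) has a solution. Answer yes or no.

no

10010 ∈ ⟨1679⟩ iff 10010^172 ≡ 1 (mod 12041), since |⟨1679⟩| = 172.
10010^172 mod 12041 = 8398.
Since 8398 ≠ 1, 10010 does not lie in the subgroup.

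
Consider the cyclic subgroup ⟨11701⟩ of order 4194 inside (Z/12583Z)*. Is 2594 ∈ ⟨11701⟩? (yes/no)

2594 ∈ ⟨11701⟩ iff 2594^4194 ≡ 1 (mod 12583), since |⟨11701⟩| = 4194.
2594^4194 mod 12583 = 1697.
Since 1697 ≠ 1, 2594 does not lie in the subgroup.

no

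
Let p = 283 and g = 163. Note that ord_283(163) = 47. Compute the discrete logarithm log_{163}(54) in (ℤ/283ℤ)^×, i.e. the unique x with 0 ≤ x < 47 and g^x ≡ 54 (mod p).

27

Successive powers of 163 modulo 283:
  163^0=1  163^1=163  163^2=250  163^3=281  163^4=240  163^5=66
  163^6=4  163^7=86  163^8=151  163^9=275  163^10=111  163^11=264
  163^12=16  163^13=61  163^14=38  163^15=251  163^16=161  163^17=207
  163^18=64  163^19=244  163^20=152  163^21=155  163^22=78  163^23=262
  163^24=256  163^25=127  163^26=42  163^27=54
So 163^27 ≡ 54 (mod 283), giving x = 27.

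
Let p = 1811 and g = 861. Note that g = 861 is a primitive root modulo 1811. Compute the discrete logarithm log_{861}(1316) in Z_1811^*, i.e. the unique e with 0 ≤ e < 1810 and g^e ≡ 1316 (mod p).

1191

Baby-step giant-step with m = ceil(sqrt(1810)) = 43.
Baby table (861^j mod 1811 for j=0..42):
  0:1  1:861  2:622  3:1297  4:1141  5:839  6:1601  7:290
  8:1583  9:1091  10:1253  11:1288  12:636  13:674  14:794  15:887
  16:1276  17:1170  18:454  19:1529  20:1683  21:263  22:68  23:596
  24:643  25:1268  26:1526  27:911  28:208  29:1610  30:795  31:1748
  32:87  33:656  34:1595  35:557  36:1473  37:553  38:1651  39:1687
  40:85  41:745  42:351
Giant step factor: 861^(-43) ≡ 1210 (mod 1811).
Scan 1316·1210^i mod 1811 for i = 0, 1, …:
  i=0: 1316   i=1: 491   i=2: 102   i=3: 272
  i=4: 1329   i=5: 1733   i=6: 1603   i=7: 49
  i=8: 1338   i=9: 1757     …   i=26: 1430
  i=27: 795
Match at i=27, j=30: e = 27·43 + 30 = 1191.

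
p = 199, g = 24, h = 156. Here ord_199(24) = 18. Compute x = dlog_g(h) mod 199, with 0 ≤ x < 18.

Successive powers of 24 modulo 199:
  24^0=1  24^1=24  24^2=178  24^3=93  24^4=43  24^5=37
  24^6=92  24^7=19  24^8=58  24^9=198  24^10=175  24^11=21
  24^12=106  24^13=156
So 24^13 ≡ 156 (mod 199), giving x = 13.

13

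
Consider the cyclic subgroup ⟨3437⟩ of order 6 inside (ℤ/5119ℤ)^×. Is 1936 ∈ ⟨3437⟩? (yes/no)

no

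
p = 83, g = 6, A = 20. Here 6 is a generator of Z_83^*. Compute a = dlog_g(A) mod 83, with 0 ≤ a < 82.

Baby-step giant-step with m = ceil(sqrt(82)) = 10.
Baby table (6^j mod 83 for j=0..9):
  0:1  1:6  2:36  3:50  4:51  5:57  6:10  7:60
  8:28  9:2
Giant step factor: 6^(-10) ≡ 7 (mod 83).
Scan 20·7^i mod 83 for i = 0, 1, …:
  i=0: 20   i=1: 57
Match at i=1, j=5: a = 1·10 + 5 = 15.

15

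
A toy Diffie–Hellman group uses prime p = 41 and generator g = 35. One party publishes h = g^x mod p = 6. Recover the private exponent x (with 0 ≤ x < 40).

21

Successive powers of 35 modulo 41:
  35^0=1  35^1=35  35^2=36  35^3=30  35^4=25  35^5=14
  35^6=39  35^7=12  35^8=10  35^9=22  35^10=32  35^11=13
  35^12=4  35^13=17  35^14=21  35^15=38  35^16=18  35^17=15
  35^18=33  35^19=7  35^20=40  35^21=6
So 35^21 ≡ 6 (mod 41), giving x = 21.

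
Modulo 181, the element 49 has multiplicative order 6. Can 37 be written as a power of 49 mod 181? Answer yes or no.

no

⟨49⟩ has order 6; its elements mod 181 are {1, 48, 49, 132, 133, 180}.
37 is not in this set.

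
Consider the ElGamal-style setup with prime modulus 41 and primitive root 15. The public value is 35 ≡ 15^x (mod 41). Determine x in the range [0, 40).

33

Successive powers of 15 modulo 41:
  15^0=1  15^1=15  15^2=20  15^3=13  15^4=31  15^5=14
  15^6=5  15^7=34  15^8=18  15^9=24  15^10=32  15^11=29
  15^12=25  15^13=6  15^14=8  15^15=38  15^16=37  15^17=22
  15^18=2  15^19=30  15^20=40  15^21=26  15^22=21  15^23=28
  15^24=10  15^25=27  15^26=36  15^27=7  15^28=23  15^29=17
  15^30=9  15^31=12  15^32=16  15^33=35
So 15^33 ≡ 35 (mod 41), giving x = 33.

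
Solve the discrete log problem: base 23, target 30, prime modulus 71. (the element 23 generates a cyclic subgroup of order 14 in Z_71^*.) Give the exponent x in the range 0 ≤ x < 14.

4

Successive powers of 23 modulo 71:
  23^0=1  23^1=23  23^2=32  23^3=26  23^4=30
So 23^4 ≡ 30 (mod 71), giving x = 4.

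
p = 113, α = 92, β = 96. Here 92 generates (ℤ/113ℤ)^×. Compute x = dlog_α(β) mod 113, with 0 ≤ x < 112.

Baby-step giant-step with m = ceil(sqrt(112)) = 11.
Baby table (92^j mod 113 for j=0..10):
  0:1  1:92  2:102  3:5  4:8  5:58  6:25  7:40
  8:64  9:12  10:87
Giant step factor: 92^(-11) ≡ 107 (mod 113).
Scan 96·107^i mod 113 for i = 0, 1, …:
  i=0: 96   i=1: 102
Match at i=1, j=2: x = 1·11 + 2 = 13.

13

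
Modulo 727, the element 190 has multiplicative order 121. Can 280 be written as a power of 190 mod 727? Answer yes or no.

no

280 ∈ ⟨190⟩ iff 280^121 ≡ 1 (mod 727), since |⟨190⟩| = 121.
280^121 mod 727 = 282.
Since 282 ≠ 1, 280 does not lie in the subgroup.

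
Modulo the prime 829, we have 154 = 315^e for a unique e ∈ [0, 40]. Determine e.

22

Compute 315^0 mod 829 = 1, then multiply by 315 repeatedly:
  315^0=1  315^1=315  315^2=574  315^3=88  315^4=363
  315^5=772  315^6=283  315^7=442  315^8=787  315^9=34
  315^10=762  315^11=449  315^12=505  315^13=736  315^14=549
  315^15=503  315^16=106  315^17=230  315^18=327  315^19=209
  315^20=344  315^21=590  315^22=154
Found 154 at exponent 22.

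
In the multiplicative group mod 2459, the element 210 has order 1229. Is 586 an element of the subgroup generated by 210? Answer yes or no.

no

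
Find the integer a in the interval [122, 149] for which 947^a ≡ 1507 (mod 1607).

147

Compute 947^122 mod 1607 = 303, then multiply by 947 repeatedly:
  947^122=303  947^123=895  947^124=676  947^125=586  947^126=527
  947^127=899  947^128=1250  947^129=998  947^130=190  947^131=1553
  947^132=286  947^133=866  947^134=532  947^135=813  947^136=158
  947^137=175  947^138=204  947^139=348  947^140=121  947^141=490
  947^142=1214  947^143=653  947^144=1303  947^145=1372  947^146=828
  947^147=1507
Found 1507 at exponent 147.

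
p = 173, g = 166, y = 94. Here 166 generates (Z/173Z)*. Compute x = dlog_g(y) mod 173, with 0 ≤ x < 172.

Baby-step giant-step with m = ceil(sqrt(172)) = 14.
Baby table (166^j mod 173 for j=0..13):
  0:1  1:166  2:49  3:3  4:152  5:147  6:9  7:110
  8:95  9:27  10:157  11:112  12:81  13:125
Giant step factor: 166^(-14) ≡ 121 (mod 173).
Scan 94·121^i mod 173 for i = 0, 1, …:
  i=0: 94   i=1: 129   i=2: 39   i=3: 48
  i=4: 99   i=5: 42   i=6: 65   i=7: 80
  i=8: 165   i=9: 70   i=10: 166
Match at i=10, j=1: x = 10·14 + 1 = 141.

141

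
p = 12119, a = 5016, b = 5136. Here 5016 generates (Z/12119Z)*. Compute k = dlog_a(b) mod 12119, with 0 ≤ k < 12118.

Baby-step giant-step with m = ceil(sqrt(12118)) = 111.
Baby table (5016^j mod 12119 for j=0..110):
  0:1  1:5016  2:1212  3:7773  4:2545  5:4413  6:6314  7:4077
  8:5479  9:8891  10:11455  11:2101  12:7205  13:1422  14:6780  15:2566
  16:678  17:7528  18:9763  19:10448  20:4612  21:10740  22:2885  23:1074
  24:6348  25:4955  26:10330  27:6555  28:1033  29:6715  30:3739  31:6731
  32:11281  33:1885  34:2340  35:6248  36:234  37:10320  38:4871  39:1032
  40:1699  41:2527  42:11077  43:8736  44:9591  45:8145  46:2171  47:6874
  48:1429  49:5535  50:11050  51:6613  52:1105  53:4297  54:6170  55:8913
  56:617  57:4527  58:8545  59:8936  60:6914  61:8165  62:5539  63:6876
  64:11461  65:7959  66:2358  67:11703  68:9931  69:4806  70:2205  71:7752
  72:6280  73:3199  74:628  75:11227  76:9758  77:9606  78:10671  79:8232
  80:2279  81:3247  82:11135  83:8808  84:7173  85:10576  86:4353  87:8329
  88:4071  89:11740  90:1619  91:1174  92:11069  93:4965  94:12014  95:6556
  96:6049  97:7927  98:11512  99:9276  100:3575  101:8199  102:6417  103:11727
  104:9125  105:9656  106:6972  107:8237  108:3121  109:9307  110:1524
Giant step factor: 5016^(-111) ≡ 5663 (mod 12119).
Scan 5136·5663^i mod 12119 for i = 0, 1, …:
  i=0: 5136   i=1: 11687   i=2: 1622   i=3: 11303
  i=4: 8450   i=5: 6538   i=6: 1149   i=7: 11003
  i=8: 6210   i=9: 10011     …   i=16: 5
  i=17: 4077
Match at i=17, j=7: k = 17·111 + 7 = 1894.

1894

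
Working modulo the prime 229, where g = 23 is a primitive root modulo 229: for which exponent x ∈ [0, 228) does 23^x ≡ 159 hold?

160

Baby-step giant-step with m = ceil(sqrt(228)) = 16.
Baby table (23^j mod 229 for j=0..15):
  0:1  1:23  2:71  3:30  4:3  5:69  6:213  7:90
  8:9  9:207  10:181  11:41  12:27  13:163  14:85  15:123
Giant step factor: 23^(-16) ≡ 82 (mod 229).
Scan 159·82^i mod 229 for i = 0, 1, …:
  i=0: 159   i=1: 214   i=2: 144   i=3: 129
  i=4: 44   i=5: 173   i=6: 217   i=7: 161
  i=8: 149   i=9: 81   i=10: 1
Match at i=10, j=0: x = 10·16 + 0 = 160.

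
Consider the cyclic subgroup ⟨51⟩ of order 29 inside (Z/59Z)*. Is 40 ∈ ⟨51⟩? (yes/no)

no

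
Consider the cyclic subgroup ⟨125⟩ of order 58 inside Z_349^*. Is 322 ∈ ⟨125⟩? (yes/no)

yes

322 ∈ ⟨125⟩ iff 322^58 ≡ 1 (mod 349), since |⟨125⟩| = 58.
322^58 mod 349 = 1.
Since 1 = 1, 322 lies in the subgroup.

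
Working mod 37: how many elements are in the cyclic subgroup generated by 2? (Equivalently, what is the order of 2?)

The order of 2 must divide p − 1 = 36 = 2^2 · 3^2.
Divisors: 1, 2, 3, 4, 6, 9, 12, 18, 36.
Check each in increasing order: 2^1 ≡ 2;  2^2 ≡ 4;  2^3 ≡ 8;  2^4 ≡ 16;  2^6 ≡ 27;  2^9 ≡ 31;  2^12 ≡ 26;  2^18 ≡ 36;  2^36 ≡ 1.
Smallest exponent giving 1 is 36.

36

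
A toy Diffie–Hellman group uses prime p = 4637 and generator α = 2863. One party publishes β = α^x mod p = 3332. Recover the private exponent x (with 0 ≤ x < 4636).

Baby-step giant-step with m = ceil(sqrt(4636)) = 69.
Baby table (2863^j mod 4637 for j=0..68):
  0:1  1:2863  2:3190  3:2717  4:2522  5:677  6:4622  7:3425
  8:3157  9:978  10:3903  11:3756  12:225  13:4269  14:3652  15:3878
  16:1736  17:3941  18:1262  19:883  20:864  21:2111  22:1782  23:1166
  24:4255  25:666  26:951  27:794  28:1092  29:1058  30:1093  31:3921
  32:4283  33:2001  34:2168  35:2678  36:2153  37:1466  38:673  39:2444
  40:4576  41:1563  42:164  43:1195  44:3816  45:436  46:915  47:4377
  48:2177  49:623  50:3041  51:2734  52:186  53:3900  54:4441  55:4566
  56:755  57:723  58:1847  59:1781  60:2940  61:1065  62:2586  63:3066
  64:117  65:1107  66:2270  67:2573  68:2943
Giant step factor: 2863^(-69) ≡ 2770 (mod 4637).
Scan 3332·2770^i mod 4637 for i = 0, 1, …:
  i=0: 3332   i=1: 2010   i=2: 3300   i=3: 1473
  i=4: 4287   i=5: 4270   i=6: 3550   i=7: 3060
  i=8: 4401   i=9: 97     …   i=23: 3224
  i=24: 4255
Match at i=24, j=24: x = 24·69 + 24 = 1680.

1680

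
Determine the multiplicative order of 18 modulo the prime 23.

11

The order of 18 must divide p − 1 = 22 = 2 · 11.
Divisors: 1, 2, 11, 22.
Check each in increasing order: 18^1 ≡ 18;  18^2 ≡ 2;  18^11 ≡ 1.
Smallest exponent giving 1 is 11.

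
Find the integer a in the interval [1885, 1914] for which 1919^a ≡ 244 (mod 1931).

1903

Compute 1919^1885 mod 1931 = 1192, then multiply by 1919 repeatedly:
  1919^1885=1192  1919^1886=1144  1919^1887=1720  1919^1888=601  1919^1889=512
  1919^1890=1580  1919^1891=350  1919^1892=1593  1919^1893=194  1919^1894=1534
  1919^1895=902  1919^1896=762  1919^1897=511  1919^1898=1592  1919^1899=206
  1919^1900=1390  1919^1901=699  1919^1902=1267  1919^1903=244
Found 244 at exponent 1903.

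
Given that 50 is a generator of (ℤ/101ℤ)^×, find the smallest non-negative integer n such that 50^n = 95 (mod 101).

Baby-step giant-step with m = ceil(sqrt(100)) = 10.
Baby table (50^j mod 101 for j=0..9):
  0:1  1:50  2:76  3:63  4:19  5:41  6:30  7:86
  8:58  9:72
Giant step factor: 50^(-10) ≡ 14 (mod 101).
Scan 95·14^i mod 101 for i = 0, 1, …:
  i=0: 95   i=1: 17   i=2: 36   i=3: 100
  i=4: 87   i=5: 6   i=6: 84   i=7: 65
  i=8: 1
Match at i=8, j=0: n = 8·10 + 0 = 80.

80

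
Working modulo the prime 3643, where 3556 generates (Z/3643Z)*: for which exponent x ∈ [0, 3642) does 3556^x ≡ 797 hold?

2354

Baby-step giant-step with m = ceil(sqrt(3642)) = 61.
Baby table (3556^j mod 3643 for j=0..60):
  0:1  1:3556  2:283  3:880  4:3586  5:1316  6:2084  7:842
  8:3249  9:1491  10:1431  11:3008  12:600  13:2445  14:2222  15:3408
  16:2230  17:2712  18:851  19:2466  20:395  21:2065  22:2495  23:1515
  24:2986  25:2514  26:3505  27:1077  28:1019  29:2422  30:580  31:542
  32:205  33:380  34:3370  35:1893  36:2887  37:198  38:989  39:1389
  40:3019  41:3286  42:1915  43:973  44:2781  45:2134  46:135  47:2827
  48:1775  49:2224  50:3234  51:2796  52:829  53:737  54:1455  55:920
  56:106  57:1707  58:854  59:2205  60:1244
Giant step factor: 3556^(-61) ≡ 2240 (mod 3643).
Scan 797·2240^i mod 3643 for i = 0, 1, …:
  i=0: 797   i=1: 210   i=2: 453   i=3: 1966
  i=4: 3096   i=5: 2411   i=6: 1714   i=7: 3281
  i=8: 1509   i=9: 3099     …   i=37: 2231
  i=38: 2887
Match at i=38, j=36: x = 38·61 + 36 = 2354.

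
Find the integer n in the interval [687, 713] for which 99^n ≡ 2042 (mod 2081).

Compute 99^687 mod 2081 = 1593, then multiply by 99 repeatedly:
  99^687=1593  99^688=1632  99^689=1331  99^690=666  99^691=1423
  99^692=1450  99^693=2042
Found 2042 at exponent 693.

693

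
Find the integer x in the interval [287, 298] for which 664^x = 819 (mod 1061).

295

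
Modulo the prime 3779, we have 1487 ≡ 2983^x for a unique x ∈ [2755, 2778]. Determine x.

2778

Compute 2983^2755 mod 3779 = 1941, then multiply by 2983 repeatedly:
  2983^2755=1941  2983^2756=575  2983^2757=3338  2983^2758=3368  2983^2759=2162
  2983^2760=2272  2983^2761=1629  2983^2762=3292  2983^2763=2194  2983^2764=3253
  2983^2765=3006  2983^2766=3110  2983^2767=3464  2983^2768=1326  2983^2769=2624
  2983^2770=1083  2983^2771=3323  2983^2772=192  2983^2773=2107  2983^2774=704
  2983^2775=2687  2983^2776=62  2983^2777=3554  2983^2778=1487
Found 1487 at exponent 2778.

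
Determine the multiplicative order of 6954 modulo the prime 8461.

The order of 6954 must divide p − 1 = 8460 = 2^2 · 3^2 · 5 · 47.
Divisors: 1, 2, 3, 4, 5, 6, 9, 10, 12, 15, 18, 20, 30, 36, 45, 47, 60, 90, 94, 141, 180, 188, 235, 282, 423, 470, 564, 705, 846, 940, 1410, 1692, 2115, 2820, 4230, 8460.
Check each in increasing order: 6954^1 ≡ 6954;  6954^2 ≡ 3501;  6954^3 ≡ 3657;  6954^4 ≡ 5473;  6954^5 ≡ 1664;  6954^6 ≡ 5269;  6954^9 ≡ 3036;  6954^10 ≡ 2149;  6954^12 ≡ 1820;  6954^15 ≡ 5394;  6954^18 ≡ 3267;  6954^20 ≡ 6956;  6954^30 ≡ 6318;  6954^36 ≡ 3968;  6954^45 ≡ 6845;  6954^47 ≡ 2793;  6954^60 ≡ 6587;  6954^90 ≡ 5468;  6954^94 ≡ 8268;  6954^141 ≡ 2455;  6954^180 ≡ 6311;  6954^188 ≡ 3405;  6954^235 ≡ 1.
Smallest exponent giving 1 is 235.

235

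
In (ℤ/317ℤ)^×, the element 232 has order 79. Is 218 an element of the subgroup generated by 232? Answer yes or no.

yes

218 ∈ ⟨232⟩ iff 218^79 ≡ 1 (mod 317), since |⟨232⟩| = 79.
218^79 mod 317 = 1.
Since 1 = 1, 218 lies in the subgroup.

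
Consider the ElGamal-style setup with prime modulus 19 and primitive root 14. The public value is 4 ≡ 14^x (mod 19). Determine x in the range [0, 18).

Successive powers of 14 modulo 19:
  14^0=1  14^1=14  14^2=6  14^3=8  14^4=17  14^5=10
  14^6=7  14^7=3  14^8=4
So 14^8 ≡ 4 (mod 19), giving x = 8.

8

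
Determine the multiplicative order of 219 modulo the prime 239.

238

The order of 219 must divide p − 1 = 238 = 2 · 7 · 17.
Divisors: 1, 2, 7, 14, 17, 34, 119, 238.
Check each in increasing order: 219^1 ≡ 219;  219^2 ≡ 161;  219^7 ≡ 111;  219^14 ≡ 132;  219^17 ≡ 141;  219^34 ≡ 44;  219^119 ≡ 238;  219^238 ≡ 1.
Smallest exponent giving 1 is 238.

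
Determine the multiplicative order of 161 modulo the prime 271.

270

The order of 161 must divide p − 1 = 270 = 2 · 3^3 · 5.
Divisors: 1, 2, 3, 5, 6, 9, 10, 15, 18, 27, 30, 45, 54, 90, 135, 270.
Check each in increasing order: 161^1 ≡ 161;  161^2 ≡ 176;  161^3 ≡ 152;  161^5 ≡ 194;  161^6 ≡ 69;  161^9 ≡ 190;  161^10 ≡ 238;  161^15 ≡ 102;  161^18 ≡ 57;  161^27 ≡ 261;  161^30 ≡ 106;  161^45 ≡ 243;  161^54 ≡ 100;  161^90 ≡ 242;  161^135 ≡ 270;  161^270 ≡ 1.
Smallest exponent giving 1 is 270.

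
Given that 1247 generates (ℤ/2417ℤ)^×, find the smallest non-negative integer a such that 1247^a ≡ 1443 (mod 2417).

Baby-step giant-step with m = ceil(sqrt(2416)) = 50.
Baby table (1247^j mod 2417 for j=0..49):
  0:1  1:1247  2:878  3:2382  4:2278  5:691  6:1225  7:31
  8:2402  9:631  10:1332  11:525  12:2085  13:1720  14:961  15:1952
  16:225  17:203  18:1773  19:1793  20:146  21:787  22:87  23:2141
  24:1459  25:1789  26:2409  27:2109  28:227  29:280  30:1112  31:1723
  32:2285  33:2169  34:120  35:2203  36:1429  37:634  38:239  39:742
  40:1980  41:1303  42:617  43:793  44:318  45:158  46:1249  47:955
  48:1721  49:2208
Giant step factor: 1247^(-50) ≡ 1902 (mod 2417).
Scan 1443·1902^i mod 2417 for i = 0, 1, …:
  i=0: 1443   i=1: 1291   i=2: 2227   i=3: 1170
  i=4: 1700   i=5: 1871   i=6: 818   i=7: 1705
  i=8: 1713   i=9: 10     …   i=26: 1984
  i=27: 631
Match at i=27, j=9: a = 27·50 + 9 = 1359.

1359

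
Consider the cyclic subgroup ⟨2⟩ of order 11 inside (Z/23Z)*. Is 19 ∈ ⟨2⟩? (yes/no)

no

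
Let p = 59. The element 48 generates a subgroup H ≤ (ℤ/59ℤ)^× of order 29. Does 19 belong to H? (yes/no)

19 ∈ ⟨48⟩ iff 19^29 ≡ 1 (mod 59), since |⟨48⟩| = 29.
19^29 mod 59 = 1.
Since 1 = 1, 19 lies in the subgroup.

yes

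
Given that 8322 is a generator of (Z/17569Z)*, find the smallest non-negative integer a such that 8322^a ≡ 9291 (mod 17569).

Baby-step giant-step with m = ceil(sqrt(17568)) = 133.
Baby table (8322^j mod 17569 for j=0..132):
  0:1  1:8322  2:16255  3:10379  4:4834  5:13107  6:8102  7:12591
  8:786  9:5424  10:3767  11:5878  12:4620  13:6668  14:8194  15:5179
  16:2881  17:11566  18:9270  19:17030  20:12106  21:5486  22:10230  23:12255
  24:15634  25:7703  26:12654  27:15571  28:10487  29:7591  30:11747  31:4618
  32:7593  33:10822  34:1990  35:10782  36:2921  37:10635  38:9417  39:10534
  40:12207  41:2696  42:499  43:6394  44:11936  45:13835  46:5213  47:4725
  48:2028  49:10776  50:5696  51:950  52:17419  53:16668  54:3841  55:6791
  56:12798  57:1678  58:14530  59:8802  60:5083  61:12143  62:14727  63:14319
  64:9760  65:1233  66:730  67:13755  68:7075  69:4431  70:15020  71:10574
  72:11276  73:2843  74:11572  75:6495  76:9146  77:4104  78:16921  79:1027
  80:8160  81:3335  82:12419  83:10060  84:3035  85:10617  86:173  87:16617
  88:1075  89:3529  90:10539  91:1110  92:13695  93:17256  94:12995  95:7195
  96:1638  97:15461  98:8655  99:11579  100:12042  101:17517  102:6481  103:15621
  104:4931  105:12167  106:3627  107:352  108:12890  109:11835  110:16625  111:14944
  112:10586  113:5726  114:4644  115:13137  116:11796  117:8309  118:13483  119:9892
  120:10459  121:2972  122:13401  123:12679  124:12793  125:12775  126:3531  127:9614
  128:16051  129:16884  130:9355  131:4071  132:5830
Giant step factor: 8322^(-133) ≡ 12899 (mod 17569).
Scan 9291·12899^i mod 17569 for i = 0, 1, …:
  i=0: 9291   i=1: 6460   i=2: 15342   i=3: 16811
  i=4: 8491   i=5: 263   i=6: 1620   i=7: 6839
  i=8: 2312   i=9: 7895     …   i=35: 17476
  i=36: 12654
Match at i=36, j=26: a = 36·133 + 26 = 4814.

4814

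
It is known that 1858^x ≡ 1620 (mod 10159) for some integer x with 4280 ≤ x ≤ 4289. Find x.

4288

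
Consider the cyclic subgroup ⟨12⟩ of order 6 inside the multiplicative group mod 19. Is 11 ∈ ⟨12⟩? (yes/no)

yes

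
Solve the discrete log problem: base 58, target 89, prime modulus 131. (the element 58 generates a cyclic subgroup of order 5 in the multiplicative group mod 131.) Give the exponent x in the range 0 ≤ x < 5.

Successive powers of 58 modulo 131:
  58^0=1  58^1=58  58^2=89
So 58^2 ≡ 89 (mod 131), giving x = 2.

2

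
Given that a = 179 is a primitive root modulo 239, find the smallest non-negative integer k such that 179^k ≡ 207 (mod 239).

57

Baby-step giant-step with m = ceil(sqrt(238)) = 16.
Baby table (179^j mod 239 for j=0..15):
  0:1  1:179  2:15  3:56  4:225  5:123  6:29  7:172
  8:196  9:190  10:72  11:221  12:124  13:208  14:187  15:13
Giant step factor: 179^(-16) ≡ 110 (mod 239).
Scan 207·110^i mod 239 for i = 0, 1, …:
  i=0: 207   i=1: 65   i=2: 219   i=3: 190
Match at i=3, j=9: k = 3·16 + 9 = 57.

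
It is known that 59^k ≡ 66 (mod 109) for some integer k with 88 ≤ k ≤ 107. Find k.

96

Compute 59^88 mod 109 = 22, then multiply by 59 repeatedly:
  59^88=22  59^89=99  59^90=64  59^91=70  59^92=97
  59^93=55  59^94=84  59^95=51  59^96=66
Found 66 at exponent 96.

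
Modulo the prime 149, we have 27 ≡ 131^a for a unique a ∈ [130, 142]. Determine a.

133

Compute 131^130 mod 149 = 20, then multiply by 131 repeatedly:
  131^130=20  131^131=87  131^132=73  131^133=27
Found 27 at exponent 133.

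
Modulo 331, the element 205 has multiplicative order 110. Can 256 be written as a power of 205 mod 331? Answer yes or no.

no

256 ∈ ⟨205⟩ iff 256^110 ≡ 1 (mod 331), since |⟨205⟩| = 110.
256^110 mod 331 = 31.
Since 31 ≠ 1, 256 does not lie in the subgroup.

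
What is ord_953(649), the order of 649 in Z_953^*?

952

The order of 649 must divide p − 1 = 952 = 2^3 · 7 · 17.
Divisors: 1, 2, 4, 7, 8, 14, 17, 28, 34, 56, 68, 119, 136, 238, 476, 952.
Check each in increasing order: 649^1 ≡ 649;  649^2 ≡ 928;  649^4 ≡ 625;  649^7 ≡ 248;  649^8 ≡ 848;  649^14 ≡ 512;  649^17 ≡ 101;  649^28 ≡ 69;  649^34 ≡ 671;  649^56 ≡ 949;  649^68 ≡ 425;  649^119 ≡ 156;  649^136 ≡ 508;  649^238 ≡ 511;  649^476 ≡ 952;  649^952 ≡ 1.
Smallest exponent giving 1 is 952.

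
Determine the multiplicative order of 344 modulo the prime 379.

189

The order of 344 must divide p − 1 = 378 = 2 · 3^3 · 7.
Divisors: 1, 2, 3, 6, 7, 9, 14, 18, 21, 27, 42, 54, 63, 126, 189, 378.
Check each in increasing order: 344^1 ≡ 344;  344^2 ≡ 88;  344^3 ≡ 331;  344^6 ≡ 30;  344^7 ≡ 87;  344^9 ≡ 76;  344^14 ≡ 368;  344^18 ≡ 91;  344^21 ≡ 180;  344^27 ≡ 94;  344^42 ≡ 185;  344^54 ≡ 119;  344^63 ≡ 327;  344^126 ≡ 51;  344^189 ≡ 1.
Smallest exponent giving 1 is 189.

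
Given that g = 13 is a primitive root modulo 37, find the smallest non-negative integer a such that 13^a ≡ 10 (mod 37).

12

Successive powers of 13 modulo 37:
  13^0=1  13^1=13  13^2=21  13^3=14  13^4=34  13^5=35
  13^6=11  13^7=32  13^8=9  13^9=6  13^10=4  13^11=15
  13^12=10
So 13^12 ≡ 10 (mod 37), giving a = 12.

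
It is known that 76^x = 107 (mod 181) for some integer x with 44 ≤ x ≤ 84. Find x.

81

Compute 76^44 mod 181 = 45, then multiply by 76 repeatedly:
  76^44=45  76^45=162  76^46=4  76^47=123  76^48=117
  76^49=23  76^50=119  76^51=175  76^52=87  76^53=96
  76^54=56  76^55=93  76^56=9  76^57=141  76^58=37
  76^59=97  76^60=132  76^61=77  76^62=60  76^63=35
  76^64=126  76^65=164  76^66=156  76^67=91  76^68=38
  76^69=173  76^70=116  76^71=128  76^72=135  76^73=124
  76^74=12  76^75=7  76^76=170  76^77=69  76^78=176
  76^79=163  76^80=80  76^81=107
Found 107 at exponent 81.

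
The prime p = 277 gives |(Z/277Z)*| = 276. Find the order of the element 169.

23

The order of 169 must divide p − 1 = 276 = 2^2 · 3 · 23.
Divisors: 1, 2, 3, 4, 6, 12, 23, 46, 69, 92, 138, 276.
Check each in increasing order: 169^1 ≡ 169;  169^2 ≡ 30;  169^3 ≡ 84;  169^4 ≡ 69;  169^6 ≡ 131;  169^12 ≡ 264;  169^23 ≡ 1.
Smallest exponent giving 1 is 23.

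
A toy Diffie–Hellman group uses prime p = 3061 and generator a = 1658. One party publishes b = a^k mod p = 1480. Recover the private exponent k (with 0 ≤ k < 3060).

2569

Baby-step giant-step with m = ceil(sqrt(3060)) = 56.
Baby table (1658^j mod 3061 for j=0..55):
  0:1  1:1658  2:186  3:2288  4:925  5:89  6:634  7:1249
  8:1606  9:2739  10:1799  11:1328  12:965  13:2128  14:1952  15:939
  16:1874  17:177  18:2671  19:2312  20:924  21:1492  22:448  23:2022
  24:681  25:2650  26:1165  27:79  28:2420  29:2450  30:153  31:2672
  32:909  33:1110  34:719  35:1373  36:2111  37:1315  38:838  39:2771
  40:2818  41:1158  42:717  43:1118  44:1739  45:2861  46:2049  47:2593
  48:1550  49:1721  50:566  51:1762  52:1202  53:205  54:119  55:1398
Giant step factor: 1658^(-56) ≡ 2680 (mod 3061).
Scan 1480·2680^i mod 3061 for i = 0, 1, …:
  i=0: 1480   i=1: 2405   i=2: 1995   i=3: 2094
  i=4: 1107   i=5: 651   i=6: 2971   i=7: 619
  i=8: 2919   i=9: 2065     …   i=44: 1530
  i=45: 1721
Match at i=45, j=49: k = 45·56 + 49 = 2569.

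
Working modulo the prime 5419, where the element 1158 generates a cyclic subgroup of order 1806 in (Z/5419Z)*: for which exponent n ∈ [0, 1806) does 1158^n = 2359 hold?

1389

Baby-step giant-step with m = ceil(sqrt(1806)) = 43.
Baby table (1158^j mod 5419 for j=0..42):
  0:1  1:1158  2:2471  3:186  4:4047  5:4410  6:2082  7:4920
  8:1991  9:2503  10:4728  11:1834  12:4943  13:1530  14:5146  15:3587
  16:2792  17:3412  18:645  19:4507  20:609  21:752  22:3776  23:4894
  24:4397  25:3285  26:5311  27:4992  28:4082  29:1588  30:1863  31:592
  32:2742  33:5121  34:1732  35:626  36:4181  37:2431  38:2637  39:2749
  40:2389  41:2772  42:1928
Giant step factor: 1158^(-43) ≡ 4064 (mod 5419).
Scan 2359·4064^i mod 5419 for i = 0, 1, …:
  i=0: 2359   i=1: 765   i=2: 3873   i=3: 3096
  i=4: 4645   i=5: 2903   i=6: 629   i=7: 3907
  i=8: 378   i=9: 2615     …   i=31: 4718
  i=32: 1530
Match at i=32, j=13: n = 32·43 + 13 = 1389.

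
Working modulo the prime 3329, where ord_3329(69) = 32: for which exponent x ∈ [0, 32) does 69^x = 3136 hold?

Successive powers of 69 modulo 3329:
  69^0=1  69^1=69  69^2=1432  69^3=2267  69^4=3289  69^5=569
  69^6=2642  69^7=2532  69^8=1600  69^9=543  69^10=848  69^11=1919
  69^12=2580  69^13=1583  69^14=2699  69^15=3136
So 69^15 ≡ 3136 (mod 3329), giving x = 15.

15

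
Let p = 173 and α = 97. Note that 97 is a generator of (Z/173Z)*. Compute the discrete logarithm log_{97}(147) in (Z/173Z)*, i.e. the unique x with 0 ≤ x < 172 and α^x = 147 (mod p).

Baby-step giant-step with m = ceil(sqrt(172)) = 14.
Baby table (97^j mod 173 for j=0..13):
  0:1  1:97  2:67  3:98  4:164  5:165  6:89  7:156
  8:81  9:72  10:64  11:153  12:136  13:44
Giant step factor: 97^(-14) ≡ 88 (mod 173).
Scan 147·88^i mod 173 for i = 0, 1, …:
  i=0: 147   i=1: 134   i=2: 28   i=3: 42
  i=4: 63   i=5: 8   i=6: 12   i=7: 18
  i=8: 27   i=9: 127   i=10: 104   i=11: 156
Match at i=11, j=7: x = 11·14 + 7 = 161.

161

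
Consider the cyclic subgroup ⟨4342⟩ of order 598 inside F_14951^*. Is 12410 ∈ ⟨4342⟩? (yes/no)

yes

12410 ∈ ⟨4342⟩ iff 12410^598 ≡ 1 (mod 14951), since |⟨4342⟩| = 598.
12410^598 mod 14951 = 1.
Since 1 = 1, 12410 lies in the subgroup.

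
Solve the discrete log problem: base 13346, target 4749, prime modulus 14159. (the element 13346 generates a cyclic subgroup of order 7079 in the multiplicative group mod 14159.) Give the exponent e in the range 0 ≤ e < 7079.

Baby-step giant-step with m = ceil(sqrt(7079)) = 85.
Baby table (13346^j mod 14159 for j=0..84):
  0:1  1:13346  2:9655  3:8730  4:10328  5:13782  6:9162  7:13087
  8:7837  9:69  10:539  11:722  12:7692  13:4682  14:2305  15:9182
  16:10986  17:2711  18:4761  19:8873  20:7341  21:6865  22:11560  23:3296
  24:10562  25:7607  26:2992  27:2852  28:3400  29:10964  30:6438  31:4736
  32:880  33:6669  34:1000  35:8222  36:12721  37:8056  38:6089  39:5293
  40:1127  41:4084  42:7073  43:12364  44:958  45:14050  46:3663  47:9530
  48:11242  49:6968  50:12775  51:6631  52:3576  53:9466  54:6638  55:12044
  56:6256  57:11112  58:13545  59:3617  60:4451  61:6041  62:1840  63:4934
  64:9814  65:6894  66:2142  67:111  68:8870  69:9780  70:6218  71:13688
  72:630  73:11693  74:8439  75:6208  76:7659  77:3193  78:9347  79:4272
  80:9978  81:993  82:13913  83:1772  84:3582
Giant step factor: 13346^(-85) ≡ 13693 (mod 14159).
Scan 4749·13693^i mod 14159 for i = 0, 1, …:
  i=0: 4749   i=1: 9929   i=2: 3079   i=3: 9404
  i=4: 7026   i=5: 10772   i=6: 6693   i=7: 10201
  i=8: 3758   i=9: 4488     …   i=49: 4588
  i=50: 1
Match at i=50, j=0: e = 50·85 + 0 = 4250.

4250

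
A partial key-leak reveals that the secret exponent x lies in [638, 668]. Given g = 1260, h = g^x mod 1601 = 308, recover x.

Compute 1260^638 mod 1601 = 354, then multiply by 1260 repeatedly:
  1260^638=354  1260^639=962  1260^640=163  1260^641=452  1260^642=1165
  1260^643=1384  1260^644=351  1260^645=384  1260^646=338  1260^647=14
  1260^648=29  1260^649=1318  1260^650=443  1260^651=1032  1260^652=308
Found 308 at exponent 652.

652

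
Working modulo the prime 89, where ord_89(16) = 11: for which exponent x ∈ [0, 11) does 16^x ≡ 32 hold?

Successive powers of 16 modulo 89:
  16^0=1  16^1=16  16^2=78  16^3=2  16^4=32
So 16^4 ≡ 32 (mod 89), giving x = 4.

4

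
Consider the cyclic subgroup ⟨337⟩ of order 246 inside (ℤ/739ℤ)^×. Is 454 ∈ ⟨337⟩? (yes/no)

yes

454 ∈ ⟨337⟩ iff 454^246 ≡ 1 (mod 739), since |⟨337⟩| = 246.
454^246 mod 739 = 1.
Since 1 = 1, 454 lies in the subgroup.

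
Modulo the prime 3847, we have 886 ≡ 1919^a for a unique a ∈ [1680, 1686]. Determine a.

Compute 1919^1680 mod 3847 = 1991, then multiply by 1919 repeatedly:
  1919^1680=1991  1919^1681=658  1919^1682=886
Found 886 at exponent 1682.

1682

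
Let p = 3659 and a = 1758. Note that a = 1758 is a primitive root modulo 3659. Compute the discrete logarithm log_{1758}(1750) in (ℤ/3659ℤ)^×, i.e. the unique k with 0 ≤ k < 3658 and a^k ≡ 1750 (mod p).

Baby-step giant-step with m = ceil(sqrt(3658)) = 61.
Baby table (1758^j mod 3659 for j=0..60):
  0:1  1:1758  2:2368  3:2661  4:1836  5:450  6:756  7:831
  8:957  9:2925  10:1255  11:3572  12:732  13:2547  14:2669  15:1264
  16:1099  17:90  18:883  19:898  20:1655  21:585  22:251  23:2178
  24:1610  25:1973  26:3461  27:3180  28:3147  29:18  30:2372  31:2375
  32:331  33:117  34:782  35:2631  36:322  37:2590  38:1424  39:636
  40:2093  41:2199  42:1938  43:475  44:798  45:1487  46:1620  47:1258
  48:1528  49:518  50:3212  51:859  52:2614  53:3367  54:2583  55:95
  56:2355  57:1761  58:324  59:2447  60:2501
Giant step factor: 1758^(-61) ≡ 1773 (mod 3659).
Scan 1750·1773^i mod 3659 for i = 0, 1, …:
  i=0: 1750   i=1: 3577   i=2: 974   i=3: 3513
  i=4: 931   i=5: 454   i=6: 3621   i=7: 2147
  i=8: 1271   i=9: 3198     …   i=19: 1133
  i=20: 18
Match at i=20, j=29: k = 20·61 + 29 = 1249.

1249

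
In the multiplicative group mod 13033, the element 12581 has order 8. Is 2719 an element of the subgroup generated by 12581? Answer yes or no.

no

⟨12581⟩ has order 8; its elements mod 13033 are {1, 452, 4224, 6430, 6603, 8809, 12581, 13032}.
2719 is not in this set.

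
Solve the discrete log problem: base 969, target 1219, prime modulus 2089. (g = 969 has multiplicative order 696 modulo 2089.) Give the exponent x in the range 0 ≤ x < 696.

340

Baby-step giant-step with m = ceil(sqrt(696)) = 27.
Baby table (969^j mod 2089 for j=0..26):
  0:1  1:969  2:1000  3:1793  4:1458  5:638  6:1967  7:855
  8:1251  9:599  10:1778  11:1546  12:261  13:140  14:1964  15:37
  16:340  17:1487  18:1582  19:1721  20:627  21:1753  22:300  23:329
  24:1273  25:1027  26:799
Giant step factor: 969^(-27) ≡ 395 (mod 2089).
Scan 1219·395^i mod 2089 for i = 0, 1, …:
  i=0: 1219   i=1: 1035   i=2: 1470   i=3: 1997
  i=4: 1262   i=5: 1308   i=6: 677   i=7: 23
  i=8: 729   i=9: 1762   i=10: 353   i=11: 1561
  i=12: 340
Match at i=12, j=16: x = 12·27 + 16 = 340.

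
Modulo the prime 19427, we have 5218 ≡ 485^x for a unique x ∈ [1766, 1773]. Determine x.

1773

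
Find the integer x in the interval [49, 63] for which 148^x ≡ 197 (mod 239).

60

Compute 148^49 mod 239 = 28, then multiply by 148 repeatedly:
  148^49=28  148^50=81  148^51=38  148^52=127  148^53=154
  148^54=87  148^55=209  148^56=101  148^57=130  148^58=120
  148^59=74  148^60=197
Found 197 at exponent 60.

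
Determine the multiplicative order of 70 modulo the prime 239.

The order of 70 must divide p − 1 = 238 = 2 · 7 · 17.
Divisors: 1, 2, 7, 14, 17, 34, 119, 238.
Check each in increasing order: 70^1 ≡ 70;  70^2 ≡ 120;  70^7 ≡ 188;  70^14 ≡ 211;  70^17 ≡ 215;  70^34 ≡ 98;  70^119 ≡ 238;  70^238 ≡ 1.
Smallest exponent giving 1 is 238.

238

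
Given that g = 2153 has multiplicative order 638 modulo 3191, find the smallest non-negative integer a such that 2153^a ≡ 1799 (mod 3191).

371

Baby-step giant-step with m = ceil(sqrt(638)) = 26.
Baby table (2153^j mod 3191 for j=0..25):
  0:1  1:2153  2:2077  3:1190  4:2888  5:1796  6:2487  7:13
  8:2461  9:1473  10:2706  11:2443  12:1011  13:421  14:169  15:83
  16:3  17:77  18:3040  19:379  20:2282  21:2197  22:1079  23:39
  24:1001  25:1228
Giant step factor: 2153^(-26) ≡ 1340 (mod 3191).
Scan 1799·1340^i mod 3191 for i = 0, 1, …:
  i=0: 1799   i=1: 1455   i=2: 3190   i=3: 1851
  i=4: 933   i=5: 2539   i=6: 654   i=7: 2026
  i=8: 2490   i=9: 2005     …   i=13: 231
  i=14: 13
Match at i=14, j=7: a = 14·26 + 7 = 371.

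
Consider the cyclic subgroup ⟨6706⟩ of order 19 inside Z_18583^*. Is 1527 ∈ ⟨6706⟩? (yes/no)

⟨6706⟩ has order 19; its elements mod 18583 are {1, 312, 2103, 2442, 4104, 4429, 5240, 5731, 6618, 6706, 8200, 10509, 10976, 12529, 16376, 16804, 17570, 18159, 18438}.
1527 is not in this set.

no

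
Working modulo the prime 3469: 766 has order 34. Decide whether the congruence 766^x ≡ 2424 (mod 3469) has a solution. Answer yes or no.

yes

2424 ∈ ⟨766⟩ iff 2424^34 ≡ 1 (mod 3469), since |⟨766⟩| = 34.
2424^34 mod 3469 = 1.
Since 1 = 1, 2424 lies in the subgroup.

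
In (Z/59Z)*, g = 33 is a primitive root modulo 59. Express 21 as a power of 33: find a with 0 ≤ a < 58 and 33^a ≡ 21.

Baby-step giant-step with m = ceil(sqrt(58)) = 8.
Baby table (33^j mod 59 for j=0..7):
  0:1  1:33  2:27  3:6  4:21  5:44  6:36  7:8
Giant step factor: 33^(-8) ≡ 19 (mod 59).
Scan 21·19^i mod 59 for i = 0, 1, …:
  i=0: 21
Match at i=0, j=4: a = 0·8 + 4 = 4.

4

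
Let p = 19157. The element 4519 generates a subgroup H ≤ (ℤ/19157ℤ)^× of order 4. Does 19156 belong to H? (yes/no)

19156 ∈ ⟨4519⟩ iff 19156^4 ≡ 1 (mod 19157), since |⟨4519⟩| = 4.
19156^4 mod 19157 = 1.
Since 1 = 1, 19156 lies in the subgroup.

yes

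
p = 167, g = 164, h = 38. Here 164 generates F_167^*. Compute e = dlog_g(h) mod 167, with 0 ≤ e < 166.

24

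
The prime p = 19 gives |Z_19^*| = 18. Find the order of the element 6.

9

The order of 6 must divide p − 1 = 18 = 2 · 3^2.
Divisors: 1, 2, 3, 6, 9, 18.
Check each in increasing order: 6^1 ≡ 6;  6^2 ≡ 17;  6^3 ≡ 7;  6^6 ≡ 11;  6^9 ≡ 1.
Smallest exponent giving 1 is 9.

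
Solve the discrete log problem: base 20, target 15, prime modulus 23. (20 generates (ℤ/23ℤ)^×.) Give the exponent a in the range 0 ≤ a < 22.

Successive powers of 20 modulo 23:
  20^0=1  20^1=20  20^2=9  20^3=19  20^4=12  20^5=10
  20^6=16  20^7=21  20^8=6  20^9=5  20^10=8  20^11=22
  20^12=3  20^13=14  20^14=4  20^15=11  20^16=13  20^17=7
  20^18=2  20^19=17  20^20=18  20^21=15
So 20^21 ≡ 15 (mod 23), giving a = 21.

21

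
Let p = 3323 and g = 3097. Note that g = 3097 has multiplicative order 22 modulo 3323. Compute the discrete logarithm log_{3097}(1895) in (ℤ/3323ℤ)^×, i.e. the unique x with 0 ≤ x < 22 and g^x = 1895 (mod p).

Successive powers of 3097 modulo 3323:
  3097^0=1  3097^1=3097  3097^2=1231  3097^3=926  3097^4=73  3097^5=117
  3097^6=142  3097^7=1138  3097^8=2006  3097^9=1895
So 3097^9 ≡ 1895 (mod 3323), giving x = 9.

9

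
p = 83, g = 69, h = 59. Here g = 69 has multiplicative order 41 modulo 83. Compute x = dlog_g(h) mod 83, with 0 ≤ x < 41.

22

Baby-step giant-step with m = ceil(sqrt(41)) = 7.
Baby table (69^j mod 83 for j=0..6):
  0:1  1:69  2:30  3:78  4:70  5:16  6:25
Giant step factor: 69^(-7) ≡ 23 (mod 83).
Scan 59·23^i mod 83 for i = 0, 1, …:
  i=0: 59   i=1: 29   i=2: 3   i=3: 69
Match at i=3, j=1: x = 3·7 + 1 = 22.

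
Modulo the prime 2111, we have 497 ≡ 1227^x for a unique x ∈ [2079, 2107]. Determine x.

Compute 1227^2079 mod 2111 = 1373, then multiply by 1227 repeatedly:
  1227^2079=1373  1227^2080=93  1227^2081=117  1227^2082=11  1227^2083=831
  1227^2084=24  1227^2085=2005  1227^2086=820  1227^2087=1304  1227^2088=1981
  1227^2089=926  1227^2090=484  1227^2091=677  1227^2092=1056  1227^2093=1669
  1227^2094=193  1227^2095=379  1227^2096=613  1227^2097=635  1227^2098=186
  1227^2099=234  1227^2100=22  1227^2101=1662  1227^2102=48  1227^2103=1899
  1227^2104=1640  1227^2105=497
Found 497 at exponent 2105.

2105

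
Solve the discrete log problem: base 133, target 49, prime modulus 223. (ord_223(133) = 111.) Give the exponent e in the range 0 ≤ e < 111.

Baby-step giant-step with m = ceil(sqrt(111)) = 11.
Baby table (133^j mod 223 for j=0..10):
  0:1  1:133  2:72  3:210  4:55  5:179  6:169  7:177
  8:126  9:33  10:152
Giant step factor: 133^(-11) ≡ 139 (mod 223).
Scan 49·139^i mod 223 for i = 0, 1, …:
  i=0: 49   i=1: 121   i=2: 94   i=3: 132
  i=4: 62   i=5: 144   i=6: 169
Match at i=6, j=6: e = 6·11 + 6 = 72.

72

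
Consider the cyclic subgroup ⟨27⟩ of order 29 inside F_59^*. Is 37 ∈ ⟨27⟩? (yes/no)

no

37 ∈ ⟨27⟩ iff 37^29 ≡ 1 (mod 59), since |⟨27⟩| = 29.
37^29 mod 59 = 58.
Since 58 ≠ 1, 37 does not lie in the subgroup.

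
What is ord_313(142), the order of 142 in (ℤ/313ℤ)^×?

The order of 142 must divide p − 1 = 312 = 2^3 · 3 · 13.
Divisors: 1, 2, 3, 4, 6, 8, 12, 13, 24, 26, 39, 52, 78, 104, 156, 312.
Check each in increasing order: 142^1 ≡ 142;  142^2 ≡ 132;  142^3 ≡ 277;  142^4 ≡ 209;  142^6 ≡ 44;  142^8 ≡ 174;  142^12 ≡ 58;  142^13 ≡ 98;  142^24 ≡ 234;  142^26 ≡ 214;  142^39 ≡ 1.
Smallest exponent giving 1 is 39.

39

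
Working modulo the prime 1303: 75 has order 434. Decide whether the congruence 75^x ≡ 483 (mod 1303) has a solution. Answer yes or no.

483 ∈ ⟨75⟩ iff 483^434 ≡ 1 (mod 1303), since |⟨75⟩| = 434.
483^434 mod 1303 = 1.
Since 1 = 1, 483 lies in the subgroup.

yes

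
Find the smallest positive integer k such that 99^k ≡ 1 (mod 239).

119

The order of 99 must divide p − 1 = 238 = 2 · 7 · 17.
Divisors: 1, 2, 7, 14, 17, 34, 119, 238.
Check each in increasing order: 99^1 ≡ 99;  99^2 ≡ 2;  99^7 ≡ 75;  99^14 ≡ 128;  99^17 ≡ 10;  99^34 ≡ 100;  99^119 ≡ 1.
Smallest exponent giving 1 is 119.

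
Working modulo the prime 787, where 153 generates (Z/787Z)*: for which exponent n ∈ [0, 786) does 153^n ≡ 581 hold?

323

Baby-step giant-step with m = ceil(sqrt(786)) = 29.
Baby table (153^j mod 787 for j=0..28):
  0:1  1:153  2:586  3:727  4:264  5:255  6:452  7:687
  8:440  9:425  10:491  11:358  12:471  13:446  14:556  15:72
  16:785  17:481  18:402  19:120  20:259  21:277  22:670  23:200
  24:694  25:724  26:592  27:71  28:632
Giant step factor: 153^(-29) ≡ 772 (mod 787).
Scan 581·772^i mod 787 for i = 0, 1, …:
  i=0: 581   i=1: 729   i=2: 83   i=3: 329
  i=4: 574   i=5: 47   i=6: 82   i=7: 344
  i=8: 349   i=9: 274   i=10: 612   i=11: 264
Match at i=11, j=4: n = 11·29 + 4 = 323.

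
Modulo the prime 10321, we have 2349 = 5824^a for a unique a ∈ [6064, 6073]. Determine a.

6071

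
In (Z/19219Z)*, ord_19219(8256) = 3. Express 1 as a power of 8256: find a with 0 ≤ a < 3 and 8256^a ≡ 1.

Successive powers of 8256 modulo 19219:
  8256^0=1
So 8256^0 ≡ 1 (mod 19219), giving a = 0.

0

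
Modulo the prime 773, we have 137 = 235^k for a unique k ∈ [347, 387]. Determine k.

376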